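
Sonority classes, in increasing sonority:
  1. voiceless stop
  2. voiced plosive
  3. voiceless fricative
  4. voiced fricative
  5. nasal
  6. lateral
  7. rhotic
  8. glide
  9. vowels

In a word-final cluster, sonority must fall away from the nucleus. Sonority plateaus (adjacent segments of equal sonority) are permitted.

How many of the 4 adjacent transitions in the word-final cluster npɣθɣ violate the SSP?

/n/ is a nasal (sonority 5).
/p/ is a voiceless stop (sonority 1).
/ɣ/ is a voiced fricative (sonority 4).
/θ/ is a voiceless fricative (sonority 3).
/ɣ/ is a voiced fricative (sonority 4).
/n/→/p/: 5→1 (falls) — ok.
/p/→/ɣ/: 1→4 (does not fall) — violation.
/ɣ/→/θ/: 4→3 (falls) — ok.
/θ/→/ɣ/: 3→4 (does not fall) — violation.

2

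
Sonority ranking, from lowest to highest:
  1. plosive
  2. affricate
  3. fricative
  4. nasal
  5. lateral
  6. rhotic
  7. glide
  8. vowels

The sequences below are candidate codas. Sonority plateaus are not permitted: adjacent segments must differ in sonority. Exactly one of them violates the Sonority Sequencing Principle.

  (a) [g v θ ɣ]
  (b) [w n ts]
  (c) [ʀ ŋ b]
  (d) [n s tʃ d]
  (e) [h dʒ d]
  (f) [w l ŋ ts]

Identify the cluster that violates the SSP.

(a) sonority 1-3-3-3: ill-formed.
(b) sonority 7-4-2: well-formed.
(c) sonority 6-4-1: well-formed.
(d) sonority 4-3-2-1: well-formed.
(e) sonority 3-2-1: well-formed.
(f) sonority 7-5-4-2: well-formed.

a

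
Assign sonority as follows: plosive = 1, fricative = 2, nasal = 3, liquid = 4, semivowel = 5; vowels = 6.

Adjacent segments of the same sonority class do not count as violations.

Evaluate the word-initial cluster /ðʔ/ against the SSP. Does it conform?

no

/ð/: fricative = 2.
/ʔ/: plosive = 1.
The profile is 2-1. Between /ð/ (2) and /ʔ/ (1) sonority does not rise, so the cluster violates the SSP.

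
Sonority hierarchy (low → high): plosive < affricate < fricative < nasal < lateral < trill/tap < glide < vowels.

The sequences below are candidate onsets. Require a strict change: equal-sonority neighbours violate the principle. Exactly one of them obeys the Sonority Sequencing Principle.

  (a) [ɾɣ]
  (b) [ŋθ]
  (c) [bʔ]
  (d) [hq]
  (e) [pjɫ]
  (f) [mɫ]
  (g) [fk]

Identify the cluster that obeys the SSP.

f

(a) 6-3 → violates
(b) 4-3 → violates
(c) 1-1 → violates
(d) 3-1 → violates
(e) 1-7-5 → violates
(f) 4-5 → obeys
(g) 3-1 → violates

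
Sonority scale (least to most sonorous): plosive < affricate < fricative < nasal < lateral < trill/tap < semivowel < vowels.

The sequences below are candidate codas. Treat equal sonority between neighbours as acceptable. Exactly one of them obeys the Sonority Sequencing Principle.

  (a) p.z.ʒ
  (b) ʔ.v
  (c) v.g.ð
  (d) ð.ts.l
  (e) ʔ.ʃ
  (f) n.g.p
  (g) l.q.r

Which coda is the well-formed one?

f

(a) 1-3-3 → violates
(b) 1-3 → violates
(c) 3-1-3 → violates
(d) 3-2-5 → violates
(e) 1-3 → violates
(f) 4-1-1 → obeys
(g) 5-1-6 → violates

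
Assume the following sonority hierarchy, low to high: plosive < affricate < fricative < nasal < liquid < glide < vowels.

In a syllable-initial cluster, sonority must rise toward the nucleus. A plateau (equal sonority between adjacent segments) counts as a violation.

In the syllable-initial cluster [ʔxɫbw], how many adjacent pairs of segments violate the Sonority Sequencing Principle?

/ʔ/ is a plosive (sonority 1).
/x/ is a fricative (sonority 3).
/ɫ/ is a liquid (sonority 5).
/b/ is a plosive (sonority 1).
/w/ is a glide (sonority 6).
/ʔ/→/x/: 1→3 (rises) — ok.
/x/→/ɫ/: 3→5 (rises) — ok.
/ɫ/→/b/: 5→1 (does not rise) — violation.
/b/→/w/: 1→6 (rises) — ok.

1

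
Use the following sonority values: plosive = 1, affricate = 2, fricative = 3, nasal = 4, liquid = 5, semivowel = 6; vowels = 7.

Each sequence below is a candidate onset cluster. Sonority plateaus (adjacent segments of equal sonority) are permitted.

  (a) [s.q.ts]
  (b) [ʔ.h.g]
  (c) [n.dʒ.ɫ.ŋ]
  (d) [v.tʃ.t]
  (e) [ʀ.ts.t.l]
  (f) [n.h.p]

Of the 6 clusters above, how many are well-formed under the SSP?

0

(a) 3-1-2 → violates
(b) 1-3-1 → violates
(c) 4-2-5-4 → violates
(d) 3-2-1 → violates
(e) 5-2-1-5 → violates
(f) 4-3-1 → violates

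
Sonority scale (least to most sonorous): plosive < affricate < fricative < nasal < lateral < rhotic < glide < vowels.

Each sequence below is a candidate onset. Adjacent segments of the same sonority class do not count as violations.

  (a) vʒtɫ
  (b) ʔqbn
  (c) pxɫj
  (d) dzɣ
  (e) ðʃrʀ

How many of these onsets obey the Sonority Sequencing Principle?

(a) 3-3-1-5 → violates
(b) 1-1-1-4 → obeys
(c) 1-3-5-7 → obeys
(d) 1-3-3 → obeys
(e) 3-3-6-6 → obeys

4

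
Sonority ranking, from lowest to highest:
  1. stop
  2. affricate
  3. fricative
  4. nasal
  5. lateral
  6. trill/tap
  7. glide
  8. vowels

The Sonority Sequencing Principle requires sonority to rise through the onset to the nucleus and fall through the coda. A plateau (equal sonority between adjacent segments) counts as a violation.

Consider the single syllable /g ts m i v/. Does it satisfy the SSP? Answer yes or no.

yes

Onset: /g/ is a stop (sonority 1), /ts/ is an affricate (sonority 2), /m/ is a nasal (sonority 4); then the nucleus /i/ (sonority 8).
Onset profile 1-2-4-8 — rises to the nucleus.
Coda: /v/ is a fricative (sonority 3).
Coda profile 8-3 — falls from the nucleus.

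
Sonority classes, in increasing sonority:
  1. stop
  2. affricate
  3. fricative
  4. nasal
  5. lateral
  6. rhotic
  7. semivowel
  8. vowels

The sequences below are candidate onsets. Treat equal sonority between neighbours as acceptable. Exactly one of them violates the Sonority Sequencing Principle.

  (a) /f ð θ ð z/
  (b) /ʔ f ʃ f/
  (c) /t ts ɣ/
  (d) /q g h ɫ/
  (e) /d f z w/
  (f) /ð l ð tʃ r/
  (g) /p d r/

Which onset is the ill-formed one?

f

(a) sonority 3-3-3-3-3: well-formed.
(b) sonority 1-3-3-3: well-formed.
(c) sonority 1-2-3: well-formed.
(d) sonority 1-1-3-5: well-formed.
(e) sonority 1-3-3-7: well-formed.
(f) sonority 3-5-3-2-6: ill-formed.
(g) sonority 1-1-6: well-formed.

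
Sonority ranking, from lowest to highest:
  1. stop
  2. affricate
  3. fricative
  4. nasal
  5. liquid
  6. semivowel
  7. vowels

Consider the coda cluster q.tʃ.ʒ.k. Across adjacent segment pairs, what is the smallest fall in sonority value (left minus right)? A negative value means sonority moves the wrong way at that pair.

/q/ — stop, sonority 1.
/tʃ/ — affricate, sonority 2.
/ʒ/ — fricative, sonority 3.
/k/ — stop, sonority 1.
/q/→/tʃ/: change -1.
/tʃ/→/ʒ/: change -1.
/ʒ/→/k/: change +2.
Minimum = -1.

-1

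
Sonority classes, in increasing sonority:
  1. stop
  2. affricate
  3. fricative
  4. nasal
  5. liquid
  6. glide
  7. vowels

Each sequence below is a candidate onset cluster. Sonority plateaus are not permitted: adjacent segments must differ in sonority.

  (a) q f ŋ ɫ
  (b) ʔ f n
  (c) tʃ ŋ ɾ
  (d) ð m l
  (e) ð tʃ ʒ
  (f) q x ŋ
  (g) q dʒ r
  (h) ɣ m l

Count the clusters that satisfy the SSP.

(a) q f ŋ ɫ: profile 1-3-4-5 — obeys.
(b) ʔ f n: profile 1-3-4 — obeys.
(c) tʃ ŋ ɾ: profile 2-4-5 — obeys.
(d) ð m l: profile 3-4-5 — obeys.
(e) ð tʃ ʒ: profile 3-2-3 — violates.
(f) q x ŋ: profile 1-3-4 — obeys.
(g) q dʒ r: profile 1-2-5 — obeys.
(h) ɣ m l: profile 3-4-5 — obeys.

7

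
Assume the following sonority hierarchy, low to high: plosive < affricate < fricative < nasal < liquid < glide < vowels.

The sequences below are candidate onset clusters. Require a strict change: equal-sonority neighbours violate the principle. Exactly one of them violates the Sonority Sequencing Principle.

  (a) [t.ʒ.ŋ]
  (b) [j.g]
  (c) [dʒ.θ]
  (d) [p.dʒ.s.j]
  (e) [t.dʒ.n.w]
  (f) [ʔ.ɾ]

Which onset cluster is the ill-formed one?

b

(a) sonority 1-3-4: well-formed.
(b) sonority 6-1: ill-formed.
(c) sonority 2-3: well-formed.
(d) sonority 1-2-3-6: well-formed.
(e) sonority 1-2-4-6: well-formed.
(f) sonority 1-5: well-formed.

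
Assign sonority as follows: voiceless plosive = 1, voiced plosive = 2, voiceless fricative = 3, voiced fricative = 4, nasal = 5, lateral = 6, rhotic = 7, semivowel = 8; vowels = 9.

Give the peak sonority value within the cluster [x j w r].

/x/ — voiceless fricative, sonority 3.
/j/ — semivowel, sonority 8.
/w/ — semivowel, sonority 8.
/r/ — rhotic, sonority 7.
The maximum is 8.

8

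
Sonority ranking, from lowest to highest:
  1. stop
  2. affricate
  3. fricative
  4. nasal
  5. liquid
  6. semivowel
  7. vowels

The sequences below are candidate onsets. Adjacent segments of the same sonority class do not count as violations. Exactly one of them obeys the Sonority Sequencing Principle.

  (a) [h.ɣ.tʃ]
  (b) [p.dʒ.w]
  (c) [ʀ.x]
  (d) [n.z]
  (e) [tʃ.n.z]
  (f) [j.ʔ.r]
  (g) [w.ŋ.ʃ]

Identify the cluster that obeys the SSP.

b

(a) [h.ɣ.tʃ]: profile 3-3-2 — violates.
(b) [p.dʒ.w]: profile 1-2-6 — obeys.
(c) [ʀ.x]: profile 5-3 — violates.
(d) [n.z]: profile 4-3 — violates.
(e) [tʃ.n.z]: profile 2-4-3 — violates.
(f) [j.ʔ.r]: profile 6-1-5 — violates.
(g) [w.ŋ.ʃ]: profile 6-4-3 — violates.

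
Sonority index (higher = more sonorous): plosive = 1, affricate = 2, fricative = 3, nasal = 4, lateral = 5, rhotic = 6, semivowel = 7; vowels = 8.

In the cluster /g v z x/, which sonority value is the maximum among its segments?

/g/ is a plosive (sonority 1).
/v/ is a fricative (sonority 3).
/z/ is a fricative (sonority 3).
/x/ is a fricative (sonority 3).
The maximum is 3.

3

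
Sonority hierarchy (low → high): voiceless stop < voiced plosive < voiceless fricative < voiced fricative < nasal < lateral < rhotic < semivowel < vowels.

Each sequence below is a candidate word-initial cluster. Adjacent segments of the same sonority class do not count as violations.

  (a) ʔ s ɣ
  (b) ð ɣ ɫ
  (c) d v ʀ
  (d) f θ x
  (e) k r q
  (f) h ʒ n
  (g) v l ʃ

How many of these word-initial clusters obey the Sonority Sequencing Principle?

5

(a) sonority 1-3-4: well-formed.
(b) sonority 4-4-6: well-formed.
(c) sonority 2-4-7: well-formed.
(d) sonority 3-3-3: well-formed.
(e) sonority 1-7-1: ill-formed.
(f) sonority 3-4-5: well-formed.
(g) sonority 4-6-3: ill-formed.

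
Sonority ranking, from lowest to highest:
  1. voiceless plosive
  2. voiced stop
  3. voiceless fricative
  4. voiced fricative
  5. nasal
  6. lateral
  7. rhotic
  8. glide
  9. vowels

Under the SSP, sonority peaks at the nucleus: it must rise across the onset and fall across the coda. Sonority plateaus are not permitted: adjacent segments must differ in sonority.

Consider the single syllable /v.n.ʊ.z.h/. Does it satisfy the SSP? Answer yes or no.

yes

Onset: /v/ is a voiced fricative (sonority 4), /n/ is a nasal (sonority 5); then the nucleus /ʊ/ (sonority 9).
Onset profile 4-5-9 — rises to the nucleus.
Coda: /z/ is a voiced fricative (sonority 4), /h/ is a voiceless fricative (sonority 3).
Coda profile 9-4-3 — falls from the nucleus.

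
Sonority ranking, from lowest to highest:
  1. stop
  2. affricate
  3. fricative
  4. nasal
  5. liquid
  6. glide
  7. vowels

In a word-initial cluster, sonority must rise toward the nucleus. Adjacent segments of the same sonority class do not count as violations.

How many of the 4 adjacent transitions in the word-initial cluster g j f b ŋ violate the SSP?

/g/ — stop, sonority 1.
/j/ — glide, sonority 6.
/f/ — fricative, sonority 3.
/b/ — stop, sonority 1.
/ŋ/ — nasal, sonority 4.
/g/→/j/: 1→6 (rises) — ok.
/j/→/f/: 6→3 (does not rise) — violation.
/f/→/b/: 3→1 (does not rise) — violation.
/b/→/ŋ/: 1→4 (rises) — ok.

2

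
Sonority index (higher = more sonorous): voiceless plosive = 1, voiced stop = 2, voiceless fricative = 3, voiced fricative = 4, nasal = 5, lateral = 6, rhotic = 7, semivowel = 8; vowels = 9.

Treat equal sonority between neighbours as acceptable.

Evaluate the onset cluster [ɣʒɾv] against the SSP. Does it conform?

no

/ɣ/ — voiced fricative, sonority 4.
/ʒ/ — voiced fricative, sonority 4.
/ɾ/ — rhotic, sonority 7.
/v/ — voiced fricative, sonority 4.
The profile is 4-4-7-4. Between /ɾ/ (7) and /v/ (4) sonority does not rise, so the cluster violates the SSP.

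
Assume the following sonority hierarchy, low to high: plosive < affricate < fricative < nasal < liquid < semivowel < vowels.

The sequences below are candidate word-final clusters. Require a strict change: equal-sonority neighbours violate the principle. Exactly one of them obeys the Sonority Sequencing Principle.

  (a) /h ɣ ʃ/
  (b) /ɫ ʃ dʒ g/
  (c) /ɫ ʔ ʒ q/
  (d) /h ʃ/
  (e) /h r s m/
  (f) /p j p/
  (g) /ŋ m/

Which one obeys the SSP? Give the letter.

b

(a) 3-3-3 → violates
(b) 5-3-2-1 → obeys
(c) 5-1-3-1 → violates
(d) 3-3 → violates
(e) 3-5-3-4 → violates
(f) 1-6-1 → violates
(g) 4-4 → violates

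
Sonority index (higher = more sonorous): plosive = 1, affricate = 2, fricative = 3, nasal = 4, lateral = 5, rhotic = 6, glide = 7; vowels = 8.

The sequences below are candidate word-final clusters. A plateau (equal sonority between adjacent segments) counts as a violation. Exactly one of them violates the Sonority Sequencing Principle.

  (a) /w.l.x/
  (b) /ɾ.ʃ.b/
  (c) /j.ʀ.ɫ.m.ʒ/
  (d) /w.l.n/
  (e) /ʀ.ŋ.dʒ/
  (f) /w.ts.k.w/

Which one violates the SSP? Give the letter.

(a) /w.l.x/: profile 7-5-3 — obeys.
(b) /ɾ.ʃ.b/: profile 6-3-1 — obeys.
(c) /j.ʀ.ɫ.m.ʒ/: profile 7-6-5-4-3 — obeys.
(d) /w.l.n/: profile 7-5-4 — obeys.
(e) /ʀ.ŋ.dʒ/: profile 6-4-2 — obeys.
(f) /w.ts.k.w/: profile 7-2-1-7 — violates.

f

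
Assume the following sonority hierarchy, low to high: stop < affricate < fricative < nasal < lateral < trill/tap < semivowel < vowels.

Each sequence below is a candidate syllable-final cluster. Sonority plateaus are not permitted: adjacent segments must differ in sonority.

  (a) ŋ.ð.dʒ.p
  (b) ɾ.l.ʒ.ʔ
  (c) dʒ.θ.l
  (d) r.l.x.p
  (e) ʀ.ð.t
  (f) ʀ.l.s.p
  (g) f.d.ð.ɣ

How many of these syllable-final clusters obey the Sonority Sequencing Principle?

5

(a) ŋ.ð.dʒ.p: profile 4-3-2-1 — obeys.
(b) ɾ.l.ʒ.ʔ: profile 6-5-3-1 — obeys.
(c) dʒ.θ.l: profile 2-3-5 — violates.
(d) r.l.x.p: profile 6-5-3-1 — obeys.
(e) ʀ.ð.t: profile 6-3-1 — obeys.
(f) ʀ.l.s.p: profile 6-5-3-1 — obeys.
(g) f.d.ð.ɣ: profile 3-1-3-3 — violates.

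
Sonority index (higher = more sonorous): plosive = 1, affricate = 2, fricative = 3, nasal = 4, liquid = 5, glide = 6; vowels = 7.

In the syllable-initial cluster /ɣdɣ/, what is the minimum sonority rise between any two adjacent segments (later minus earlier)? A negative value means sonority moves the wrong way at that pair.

/ɣ/ is a fricative (sonority 3).
/d/ is a plosive (sonority 1).
/ɣ/ is a fricative (sonority 3).
/ɣ/→/d/: change -2.
/d/→/ɣ/: change +2.
Minimum = -2.

-2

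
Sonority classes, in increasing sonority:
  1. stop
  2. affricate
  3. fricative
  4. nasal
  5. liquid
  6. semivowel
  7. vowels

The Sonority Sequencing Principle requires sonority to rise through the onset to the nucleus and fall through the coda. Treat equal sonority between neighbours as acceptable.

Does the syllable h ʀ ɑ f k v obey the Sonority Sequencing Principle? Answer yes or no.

Onset: /h/ is a fricative (sonority 3), /ʀ/ is a liquid (sonority 5); then the nucleus /ɑ/ (sonority 7).
Onset profile 3-5-7 — rises to the nucleus.
Coda: /f/ is a fricative (sonority 3), /k/ is a stop (sonority 1), /v/ is a fricative (sonority 3).
Coda profile 7-3-1-3 — does not fall throughout.

no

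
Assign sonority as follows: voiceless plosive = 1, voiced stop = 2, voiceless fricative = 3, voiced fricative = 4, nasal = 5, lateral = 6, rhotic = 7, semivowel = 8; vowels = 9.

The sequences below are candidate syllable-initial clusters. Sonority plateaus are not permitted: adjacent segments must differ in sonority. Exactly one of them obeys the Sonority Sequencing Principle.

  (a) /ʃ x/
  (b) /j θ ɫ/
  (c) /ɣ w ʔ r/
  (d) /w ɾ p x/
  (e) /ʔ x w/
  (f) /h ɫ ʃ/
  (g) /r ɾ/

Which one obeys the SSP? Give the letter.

(a) 3-3 → violates
(b) 8-3-6 → violates
(c) 4-8-1-7 → violates
(d) 8-7-1-3 → violates
(e) 1-3-8 → obeys
(f) 3-6-3 → violates
(g) 7-7 → violates

e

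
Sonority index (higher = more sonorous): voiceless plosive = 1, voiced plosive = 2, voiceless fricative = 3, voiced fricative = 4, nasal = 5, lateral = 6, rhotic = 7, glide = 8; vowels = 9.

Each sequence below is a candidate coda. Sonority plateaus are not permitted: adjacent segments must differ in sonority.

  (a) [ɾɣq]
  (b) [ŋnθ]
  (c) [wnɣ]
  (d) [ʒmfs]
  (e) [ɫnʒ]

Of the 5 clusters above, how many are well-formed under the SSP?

3

(a) 7-4-1 → obeys
(b) 5-5-3 → violates
(c) 8-5-4 → obeys
(d) 4-5-3-3 → violates
(e) 6-5-4 → obeys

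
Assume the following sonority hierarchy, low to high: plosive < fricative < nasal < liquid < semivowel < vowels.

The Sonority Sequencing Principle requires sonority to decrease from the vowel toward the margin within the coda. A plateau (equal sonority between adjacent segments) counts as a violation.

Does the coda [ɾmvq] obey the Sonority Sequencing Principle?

/ɾ/: liquid = 4.
/m/: nasal = 3.
/v/: fricative = 2.
/q/: plosive = 1.
The profile 4-3-2-1 strictly falls, so the coda satisfies the SSP.

yes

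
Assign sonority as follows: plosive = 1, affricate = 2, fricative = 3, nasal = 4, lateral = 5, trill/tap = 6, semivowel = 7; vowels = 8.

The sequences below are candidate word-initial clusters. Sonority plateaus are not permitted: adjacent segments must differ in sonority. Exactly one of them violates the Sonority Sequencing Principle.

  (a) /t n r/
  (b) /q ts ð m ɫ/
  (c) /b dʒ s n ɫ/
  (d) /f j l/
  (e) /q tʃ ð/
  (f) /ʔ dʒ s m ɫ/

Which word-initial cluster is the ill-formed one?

(a) 1-4-6 → obeys
(b) 1-2-3-4-5 → obeys
(c) 1-2-3-4-5 → obeys
(d) 3-7-5 → violates
(e) 1-2-3 → obeys
(f) 1-2-3-4-5 → obeys

d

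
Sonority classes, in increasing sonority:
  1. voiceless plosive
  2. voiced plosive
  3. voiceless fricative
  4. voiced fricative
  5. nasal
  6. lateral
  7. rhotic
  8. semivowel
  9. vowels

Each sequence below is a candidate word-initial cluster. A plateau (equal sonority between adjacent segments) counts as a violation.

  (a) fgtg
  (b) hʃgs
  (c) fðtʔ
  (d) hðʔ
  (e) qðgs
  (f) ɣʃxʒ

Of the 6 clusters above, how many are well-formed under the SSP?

0

(a) fgtg: profile 3-2-1-2 — violates.
(b) hʃgs: profile 3-3-2-3 — violates.
(c) fðtʔ: profile 3-4-1-1 — violates.
(d) hðʔ: profile 3-4-1 — violates.
(e) qðgs: profile 1-4-2-3 — violates.
(f) ɣʃxʒ: profile 4-3-3-4 — violates.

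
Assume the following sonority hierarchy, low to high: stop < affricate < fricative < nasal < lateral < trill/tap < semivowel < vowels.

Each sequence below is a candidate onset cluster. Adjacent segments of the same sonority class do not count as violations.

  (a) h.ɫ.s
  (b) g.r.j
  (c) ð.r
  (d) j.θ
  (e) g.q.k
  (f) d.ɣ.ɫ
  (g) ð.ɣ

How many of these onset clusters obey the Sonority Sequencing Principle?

5

(a) 3-5-3 → violates
(b) 1-6-7 → obeys
(c) 3-6 → obeys
(d) 7-3 → violates
(e) 1-1-1 → obeys
(f) 1-3-5 → obeys
(g) 3-3 → obeys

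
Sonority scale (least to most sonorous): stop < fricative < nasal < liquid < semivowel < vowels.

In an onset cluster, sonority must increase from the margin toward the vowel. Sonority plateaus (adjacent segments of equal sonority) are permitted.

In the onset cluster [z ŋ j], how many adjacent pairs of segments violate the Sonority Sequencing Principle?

/z/: fricative = 2.
/ŋ/: nasal = 3.
/j/: semivowel = 5.
/z/→/ŋ/: 2→3 (rises) — ok.
/ŋ/→/j/: 3→5 (rises) — ok.

0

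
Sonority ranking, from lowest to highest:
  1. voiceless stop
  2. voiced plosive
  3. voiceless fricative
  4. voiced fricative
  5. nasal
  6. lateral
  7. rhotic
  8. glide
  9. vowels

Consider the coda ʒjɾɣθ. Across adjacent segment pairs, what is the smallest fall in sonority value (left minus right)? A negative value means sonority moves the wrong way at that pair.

-4

/ʒ/ — voiced fricative, sonority 4.
/j/ — glide, sonority 8.
/ɾ/ — rhotic, sonority 7.
/ɣ/ — voiced fricative, sonority 4.
/θ/ — voiceless fricative, sonority 3.
/ʒ/→/j/: change -4.
/j/→/ɾ/: change +1.
/ɾ/→/ɣ/: change +3.
/ɣ/→/θ/: change +1.
Minimum = -4.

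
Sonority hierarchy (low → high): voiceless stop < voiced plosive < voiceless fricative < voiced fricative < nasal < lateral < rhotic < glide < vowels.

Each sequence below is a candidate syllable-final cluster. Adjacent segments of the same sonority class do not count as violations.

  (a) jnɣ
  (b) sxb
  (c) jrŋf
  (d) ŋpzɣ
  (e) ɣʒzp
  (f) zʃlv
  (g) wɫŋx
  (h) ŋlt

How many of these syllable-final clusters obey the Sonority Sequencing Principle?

(a) sonority 8-5-4: well-formed.
(b) sonority 3-3-2: well-formed.
(c) sonority 8-7-5-3: well-formed.
(d) sonority 5-1-4-4: ill-formed.
(e) sonority 4-4-4-1: well-formed.
(f) sonority 4-3-6-4: ill-formed.
(g) sonority 8-6-5-3: well-formed.
(h) sonority 5-6-1: ill-formed.

5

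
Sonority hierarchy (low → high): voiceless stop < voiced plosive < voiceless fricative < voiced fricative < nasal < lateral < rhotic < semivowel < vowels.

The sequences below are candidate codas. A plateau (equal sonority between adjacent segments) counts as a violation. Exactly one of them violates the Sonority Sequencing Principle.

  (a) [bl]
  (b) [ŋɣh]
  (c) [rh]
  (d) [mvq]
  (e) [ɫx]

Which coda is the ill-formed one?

a

(a) 2-6 → violates
(b) 5-4-3 → obeys
(c) 7-3 → obeys
(d) 5-4-1 → obeys
(e) 6-3 → obeys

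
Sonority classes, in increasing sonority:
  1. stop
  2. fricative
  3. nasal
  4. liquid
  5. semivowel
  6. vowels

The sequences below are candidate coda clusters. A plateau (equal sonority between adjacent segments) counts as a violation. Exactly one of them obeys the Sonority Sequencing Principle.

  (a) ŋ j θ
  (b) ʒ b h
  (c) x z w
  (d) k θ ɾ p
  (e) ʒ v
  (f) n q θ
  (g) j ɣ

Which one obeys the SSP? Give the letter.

(a) sonority 3-5-2: ill-formed.
(b) sonority 2-1-2: ill-formed.
(c) sonority 2-2-5: ill-formed.
(d) sonority 1-2-4-1: ill-formed.
(e) sonority 2-2: ill-formed.
(f) sonority 3-1-2: ill-formed.
(g) sonority 5-2: well-formed.

g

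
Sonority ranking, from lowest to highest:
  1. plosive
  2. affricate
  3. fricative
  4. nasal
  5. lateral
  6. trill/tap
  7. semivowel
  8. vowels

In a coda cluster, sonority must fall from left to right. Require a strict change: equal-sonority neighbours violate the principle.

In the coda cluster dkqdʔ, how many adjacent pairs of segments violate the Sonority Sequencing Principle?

/d/ — plosive, sonority 1.
/k/ — plosive, sonority 1.
/q/ — plosive, sonority 1.
/d/ — plosive, sonority 1.
/ʔ/ — plosive, sonority 1.
/d/→/k/: 1→1 (plateau) — violation.
/k/→/q/: 1→1 (plateau) — violation.
/q/→/d/: 1→1 (plateau) — violation.
/d/→/ʔ/: 1→1 (plateau) — violation.

4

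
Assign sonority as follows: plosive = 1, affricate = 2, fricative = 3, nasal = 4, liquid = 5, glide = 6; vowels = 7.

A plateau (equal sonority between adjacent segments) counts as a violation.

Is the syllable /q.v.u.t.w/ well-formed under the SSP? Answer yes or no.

Onset: /q/ is a plosive (sonority 1), /v/ is a fricative (sonority 3); then the nucleus /u/ (sonority 7).
Onset profile 1-3-7 — rises to the nucleus.
Coda: /t/ is a plosive (sonority 1), /w/ is a glide (sonority 6).
Coda profile 7-1-6 — does not strictly fall throughout.

no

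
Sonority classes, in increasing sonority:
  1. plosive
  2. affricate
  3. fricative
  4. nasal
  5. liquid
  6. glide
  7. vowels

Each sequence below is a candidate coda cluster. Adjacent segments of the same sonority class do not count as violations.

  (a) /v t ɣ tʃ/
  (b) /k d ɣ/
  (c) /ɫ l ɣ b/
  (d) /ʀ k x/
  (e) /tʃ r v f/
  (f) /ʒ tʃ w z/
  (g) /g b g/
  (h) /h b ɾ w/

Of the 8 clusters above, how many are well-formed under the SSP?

(a) 3-1-3-2 → violates
(b) 1-1-3 → violates
(c) 5-5-3-1 → obeys
(d) 5-1-3 → violates
(e) 2-5-3-3 → violates
(f) 3-2-6-3 → violates
(g) 1-1-1 → obeys
(h) 3-1-5-6 → violates

2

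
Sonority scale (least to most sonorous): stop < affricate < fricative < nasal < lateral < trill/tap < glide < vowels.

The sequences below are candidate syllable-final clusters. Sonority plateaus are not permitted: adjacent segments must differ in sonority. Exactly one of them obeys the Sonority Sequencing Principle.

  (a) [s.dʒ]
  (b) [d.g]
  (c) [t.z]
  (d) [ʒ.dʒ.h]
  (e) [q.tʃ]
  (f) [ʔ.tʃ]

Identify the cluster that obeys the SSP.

a

(a) sonority 3-2: well-formed.
(b) sonority 1-1: ill-formed.
(c) sonority 1-3: ill-formed.
(d) sonority 3-2-3: ill-formed.
(e) sonority 1-2: ill-formed.
(f) sonority 1-2: ill-formed.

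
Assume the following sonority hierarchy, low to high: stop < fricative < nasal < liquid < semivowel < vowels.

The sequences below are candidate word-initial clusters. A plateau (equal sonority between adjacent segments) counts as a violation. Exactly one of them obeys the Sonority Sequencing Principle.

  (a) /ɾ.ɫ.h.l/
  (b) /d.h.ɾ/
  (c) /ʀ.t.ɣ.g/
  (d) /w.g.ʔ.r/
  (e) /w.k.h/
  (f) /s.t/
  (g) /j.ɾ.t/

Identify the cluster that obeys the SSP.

(a) /ɾ.ɫ.h.l/: profile 4-4-2-4 — violates.
(b) /d.h.ɾ/: profile 1-2-4 — obeys.
(c) /ʀ.t.ɣ.g/: profile 4-1-2-1 — violates.
(d) /w.g.ʔ.r/: profile 5-1-1-4 — violates.
(e) /w.k.h/: profile 5-1-2 — violates.
(f) /s.t/: profile 2-1 — violates.
(g) /j.ɾ.t/: profile 5-4-1 — violates.

b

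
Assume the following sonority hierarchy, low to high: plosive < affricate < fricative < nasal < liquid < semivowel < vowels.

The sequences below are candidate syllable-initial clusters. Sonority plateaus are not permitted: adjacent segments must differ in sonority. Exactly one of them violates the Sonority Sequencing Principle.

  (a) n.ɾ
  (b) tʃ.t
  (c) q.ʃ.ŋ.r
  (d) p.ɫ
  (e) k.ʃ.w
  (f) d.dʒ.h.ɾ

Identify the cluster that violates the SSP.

b

(a) sonority 4-5: well-formed.
(b) sonority 2-1: ill-formed.
(c) sonority 1-3-4-5: well-formed.
(d) sonority 1-5: well-formed.
(e) sonority 1-3-6: well-formed.
(f) sonority 1-2-3-5: well-formed.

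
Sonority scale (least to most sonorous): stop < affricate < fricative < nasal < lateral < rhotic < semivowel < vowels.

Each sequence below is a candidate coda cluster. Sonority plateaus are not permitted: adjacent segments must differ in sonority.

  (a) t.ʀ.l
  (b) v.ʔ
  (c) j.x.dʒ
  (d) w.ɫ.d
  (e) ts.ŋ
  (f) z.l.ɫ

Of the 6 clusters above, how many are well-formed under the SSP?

(a) t.ʀ.l: profile 1-6-5 — violates.
(b) v.ʔ: profile 3-1 — obeys.
(c) j.x.dʒ: profile 7-3-2 — obeys.
(d) w.ɫ.d: profile 7-5-1 — obeys.
(e) ts.ŋ: profile 2-4 — violates.
(f) z.l.ɫ: profile 3-5-5 — violates.

3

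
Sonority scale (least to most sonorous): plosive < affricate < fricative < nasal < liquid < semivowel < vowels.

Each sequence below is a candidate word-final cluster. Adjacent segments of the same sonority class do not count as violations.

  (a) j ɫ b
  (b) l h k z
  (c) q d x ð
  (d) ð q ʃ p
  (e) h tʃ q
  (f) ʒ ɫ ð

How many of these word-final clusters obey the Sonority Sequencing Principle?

(a) sonority 6-5-1: well-formed.
(b) sonority 5-3-1-3: ill-formed.
(c) sonority 1-1-3-3: ill-formed.
(d) sonority 3-1-3-1: ill-formed.
(e) sonority 3-2-1: well-formed.
(f) sonority 3-5-3: ill-formed.

2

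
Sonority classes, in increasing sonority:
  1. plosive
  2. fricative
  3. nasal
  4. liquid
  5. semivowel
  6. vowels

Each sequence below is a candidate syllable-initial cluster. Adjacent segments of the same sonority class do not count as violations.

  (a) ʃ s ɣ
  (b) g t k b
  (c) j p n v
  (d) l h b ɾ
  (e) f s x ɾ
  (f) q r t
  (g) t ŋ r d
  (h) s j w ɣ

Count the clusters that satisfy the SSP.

(a) 2-2-2 → obeys
(b) 1-1-1-1 → obeys
(c) 5-1-3-2 → violates
(d) 4-2-1-4 → violates
(e) 2-2-2-4 → obeys
(f) 1-4-1 → violates
(g) 1-3-4-1 → violates
(h) 2-5-5-2 → violates

3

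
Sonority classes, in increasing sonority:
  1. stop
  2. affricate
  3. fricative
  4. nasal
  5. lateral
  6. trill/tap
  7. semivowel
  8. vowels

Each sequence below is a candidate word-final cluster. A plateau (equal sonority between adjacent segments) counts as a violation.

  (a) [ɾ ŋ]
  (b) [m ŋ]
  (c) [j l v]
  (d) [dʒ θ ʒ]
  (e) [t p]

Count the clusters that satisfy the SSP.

(a) 6-4 → obeys
(b) 4-4 → violates
(c) 7-5-3 → obeys
(d) 2-3-3 → violates
(e) 1-1 → violates

2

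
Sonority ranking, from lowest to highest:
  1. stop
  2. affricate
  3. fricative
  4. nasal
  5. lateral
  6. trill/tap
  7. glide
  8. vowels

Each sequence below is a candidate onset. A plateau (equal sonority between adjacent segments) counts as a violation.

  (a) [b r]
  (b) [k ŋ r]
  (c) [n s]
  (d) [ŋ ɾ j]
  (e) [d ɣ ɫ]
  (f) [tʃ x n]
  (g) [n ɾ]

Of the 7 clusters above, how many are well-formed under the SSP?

(a) sonority 1-6: well-formed.
(b) sonority 1-4-6: well-formed.
(c) sonority 4-3: ill-formed.
(d) sonority 4-6-7: well-formed.
(e) sonority 1-3-5: well-formed.
(f) sonority 2-3-4: well-formed.
(g) sonority 4-6: well-formed.

6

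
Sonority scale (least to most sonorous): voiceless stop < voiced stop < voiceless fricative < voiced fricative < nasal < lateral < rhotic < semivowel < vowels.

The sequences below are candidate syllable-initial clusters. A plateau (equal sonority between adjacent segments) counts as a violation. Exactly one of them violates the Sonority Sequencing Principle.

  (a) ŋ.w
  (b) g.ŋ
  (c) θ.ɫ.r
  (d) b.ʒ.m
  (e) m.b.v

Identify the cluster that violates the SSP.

(a) sonority 5-8: well-formed.
(b) sonority 2-5: well-formed.
(c) sonority 3-6-7: well-formed.
(d) sonority 2-4-5: well-formed.
(e) sonority 5-2-4: ill-formed.

e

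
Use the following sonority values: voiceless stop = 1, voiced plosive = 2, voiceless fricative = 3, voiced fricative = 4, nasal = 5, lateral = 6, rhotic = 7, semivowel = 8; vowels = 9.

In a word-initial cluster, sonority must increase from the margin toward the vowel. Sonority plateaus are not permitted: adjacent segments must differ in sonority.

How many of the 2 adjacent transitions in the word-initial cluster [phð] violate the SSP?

/p/ — voiceless stop, sonority 1.
/h/ — voiceless fricative, sonority 3.
/ð/ — voiced fricative, sonority 4.
/p/→/h/: 1→3 (rises) — ok.
/h/→/ð/: 3→4 (rises) — ok.

0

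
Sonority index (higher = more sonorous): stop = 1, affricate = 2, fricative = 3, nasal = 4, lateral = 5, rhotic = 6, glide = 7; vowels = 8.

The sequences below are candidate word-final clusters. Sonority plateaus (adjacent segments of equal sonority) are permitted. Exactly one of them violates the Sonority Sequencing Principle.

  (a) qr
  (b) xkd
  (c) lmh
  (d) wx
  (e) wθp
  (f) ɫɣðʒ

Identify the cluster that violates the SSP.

a

(a) sonority 1-6: ill-formed.
(b) sonority 3-1-1: well-formed.
(c) sonority 5-4-3: well-formed.
(d) sonority 7-3: well-formed.
(e) sonority 7-3-1: well-formed.
(f) sonority 5-3-3-3: well-formed.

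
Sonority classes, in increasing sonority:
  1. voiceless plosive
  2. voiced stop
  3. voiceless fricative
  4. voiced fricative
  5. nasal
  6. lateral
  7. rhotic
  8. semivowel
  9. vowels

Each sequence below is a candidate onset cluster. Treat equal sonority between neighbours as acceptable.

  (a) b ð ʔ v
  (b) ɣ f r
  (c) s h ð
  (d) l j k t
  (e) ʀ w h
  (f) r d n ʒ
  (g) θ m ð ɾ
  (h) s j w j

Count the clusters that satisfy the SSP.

2

(a) sonority 2-4-1-4: ill-formed.
(b) sonority 4-3-7: ill-formed.
(c) sonority 3-3-4: well-formed.
(d) sonority 6-8-1-1: ill-formed.
(e) sonority 7-8-3: ill-formed.
(f) sonority 7-2-5-4: ill-formed.
(g) sonority 3-5-4-7: ill-formed.
(h) sonority 3-8-8-8: well-formed.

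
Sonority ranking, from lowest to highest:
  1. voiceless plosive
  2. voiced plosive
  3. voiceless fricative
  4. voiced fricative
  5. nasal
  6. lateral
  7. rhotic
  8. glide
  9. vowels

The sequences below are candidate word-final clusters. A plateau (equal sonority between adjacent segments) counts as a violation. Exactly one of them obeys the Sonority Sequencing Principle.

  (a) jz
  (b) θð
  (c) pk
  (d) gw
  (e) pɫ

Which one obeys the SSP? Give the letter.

a

(a) 8-4 → obeys
(b) 3-4 → violates
(c) 1-1 → violates
(d) 2-8 → violates
(e) 1-6 → violates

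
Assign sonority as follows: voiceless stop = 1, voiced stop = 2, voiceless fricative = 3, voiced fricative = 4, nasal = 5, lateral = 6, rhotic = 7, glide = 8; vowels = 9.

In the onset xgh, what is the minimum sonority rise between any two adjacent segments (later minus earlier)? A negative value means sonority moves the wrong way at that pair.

/x/ — voiceless fricative, sonority 3.
/g/ — voiced stop, sonority 2.
/h/ — voiceless fricative, sonority 3.
/x/→/g/: change -1.
/g/→/h/: change +1.
Minimum = -1.

-1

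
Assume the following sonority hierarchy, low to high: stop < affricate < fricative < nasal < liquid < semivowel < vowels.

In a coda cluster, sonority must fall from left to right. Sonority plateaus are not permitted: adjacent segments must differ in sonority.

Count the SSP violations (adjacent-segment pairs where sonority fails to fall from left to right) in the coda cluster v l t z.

/v/ is a fricative (sonority 3).
/l/ is a liquid (sonority 5).
/t/ is a stop (sonority 1).
/z/ is a fricative (sonority 3).
/v/→/l/: 3→5 (does not fall) — violation.
/l/→/t/: 5→1 (falls) — ok.
/t/→/z/: 1→3 (does not fall) — violation.

2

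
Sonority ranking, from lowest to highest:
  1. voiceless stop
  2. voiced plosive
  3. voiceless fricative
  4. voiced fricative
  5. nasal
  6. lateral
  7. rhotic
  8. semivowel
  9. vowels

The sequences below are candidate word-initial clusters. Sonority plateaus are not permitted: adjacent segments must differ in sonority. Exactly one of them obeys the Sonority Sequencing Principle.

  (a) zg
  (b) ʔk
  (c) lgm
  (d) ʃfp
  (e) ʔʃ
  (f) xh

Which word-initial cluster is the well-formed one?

e

(a) sonority 4-2: ill-formed.
(b) sonority 1-1: ill-formed.
(c) sonority 6-2-5: ill-formed.
(d) sonority 3-3-1: ill-formed.
(e) sonority 1-3: well-formed.
(f) sonority 3-3: ill-formed.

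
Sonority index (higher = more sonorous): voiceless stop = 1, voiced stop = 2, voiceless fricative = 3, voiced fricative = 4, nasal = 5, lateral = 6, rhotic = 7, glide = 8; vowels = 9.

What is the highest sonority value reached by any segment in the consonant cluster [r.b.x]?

/r/ is a rhotic (sonority 7).
/b/ is a voiced stop (sonority 2).
/x/ is a voiceless fricative (sonority 3).
The maximum is 7.

7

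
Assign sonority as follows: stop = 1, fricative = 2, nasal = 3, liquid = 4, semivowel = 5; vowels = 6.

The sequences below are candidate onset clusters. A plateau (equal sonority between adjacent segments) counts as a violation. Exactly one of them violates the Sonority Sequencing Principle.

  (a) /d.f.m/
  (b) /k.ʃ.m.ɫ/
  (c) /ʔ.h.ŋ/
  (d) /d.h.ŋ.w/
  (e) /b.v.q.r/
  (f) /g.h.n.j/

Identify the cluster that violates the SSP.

(a) /d.f.m/: profile 1-2-3 — obeys.
(b) /k.ʃ.m.ɫ/: profile 1-2-3-4 — obeys.
(c) /ʔ.h.ŋ/: profile 1-2-3 — obeys.
(d) /d.h.ŋ.w/: profile 1-2-3-5 — obeys.
(e) /b.v.q.r/: profile 1-2-1-4 — violates.
(f) /g.h.n.j/: profile 1-2-3-5 — obeys.

e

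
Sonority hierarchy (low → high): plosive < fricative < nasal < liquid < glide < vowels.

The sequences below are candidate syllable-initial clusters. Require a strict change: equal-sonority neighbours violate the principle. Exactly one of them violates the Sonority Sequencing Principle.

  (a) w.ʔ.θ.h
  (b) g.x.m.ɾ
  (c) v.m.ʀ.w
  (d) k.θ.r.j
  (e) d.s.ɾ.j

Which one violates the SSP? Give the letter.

(a) w.ʔ.θ.h: profile 5-1-2-2 — violates.
(b) g.x.m.ɾ: profile 1-2-3-4 — obeys.
(c) v.m.ʀ.w: profile 2-3-4-5 — obeys.
(d) k.θ.r.j: profile 1-2-4-5 — obeys.
(e) d.s.ɾ.j: profile 1-2-4-5 — obeys.

a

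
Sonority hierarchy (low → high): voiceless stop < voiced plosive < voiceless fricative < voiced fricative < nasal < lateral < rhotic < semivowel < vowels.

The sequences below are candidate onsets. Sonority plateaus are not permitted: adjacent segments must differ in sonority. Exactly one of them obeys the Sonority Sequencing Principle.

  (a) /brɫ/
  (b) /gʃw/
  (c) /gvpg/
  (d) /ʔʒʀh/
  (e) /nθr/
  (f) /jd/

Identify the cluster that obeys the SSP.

b

(a) 2-7-6 → violates
(b) 2-3-8 → obeys
(c) 2-4-1-2 → violates
(d) 1-4-7-3 → violates
(e) 5-3-7 → violates
(f) 8-2 → violates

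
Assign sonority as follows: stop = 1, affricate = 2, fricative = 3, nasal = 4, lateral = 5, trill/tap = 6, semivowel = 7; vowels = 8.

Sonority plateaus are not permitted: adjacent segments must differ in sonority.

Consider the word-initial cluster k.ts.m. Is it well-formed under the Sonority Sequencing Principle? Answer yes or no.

yes

/k/ — stop, sonority 1.
/ts/ — affricate, sonority 2.
/m/ — nasal, sonority 4.
The profile 1-2-4 strictly rises, so the word-initial cluster satisfies the SSP.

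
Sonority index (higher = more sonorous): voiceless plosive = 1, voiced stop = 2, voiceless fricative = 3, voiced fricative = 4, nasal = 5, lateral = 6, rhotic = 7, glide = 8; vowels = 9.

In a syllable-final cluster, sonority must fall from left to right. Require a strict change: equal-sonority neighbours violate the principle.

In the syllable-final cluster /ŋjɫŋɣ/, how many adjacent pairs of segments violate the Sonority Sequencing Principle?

1

/ŋ/ — nasal, sonority 5.
/j/ — glide, sonority 8.
/ɫ/ — lateral, sonority 6.
/ŋ/ — nasal, sonority 5.
/ɣ/ — voiced fricative, sonority 4.
/ŋ/→/j/: 5→8 (does not fall) — violation.
/j/→/ɫ/: 8→6 (falls) — ok.
/ɫ/→/ŋ/: 6→5 (falls) — ok.
/ŋ/→/ɣ/: 5→4 (falls) — ok.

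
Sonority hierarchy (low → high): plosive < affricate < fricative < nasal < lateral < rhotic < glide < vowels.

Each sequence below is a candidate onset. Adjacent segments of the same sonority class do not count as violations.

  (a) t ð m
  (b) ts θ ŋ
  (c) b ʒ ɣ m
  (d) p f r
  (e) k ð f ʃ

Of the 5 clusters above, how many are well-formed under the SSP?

5

(a) t ð m: profile 1-3-4 — obeys.
(b) ts θ ŋ: profile 2-3-4 — obeys.
(c) b ʒ ɣ m: profile 1-3-3-4 — obeys.
(d) p f r: profile 1-3-6 — obeys.
(e) k ð f ʃ: profile 1-3-3-3 — obeys.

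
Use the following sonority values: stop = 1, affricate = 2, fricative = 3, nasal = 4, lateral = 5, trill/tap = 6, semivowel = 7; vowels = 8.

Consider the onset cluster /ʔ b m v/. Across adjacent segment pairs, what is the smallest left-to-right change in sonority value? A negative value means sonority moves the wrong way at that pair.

/ʔ/ — stop, sonority 1.
/b/ — stop, sonority 1.
/m/ — nasal, sonority 4.
/v/ — fricative, sonority 3.
/ʔ/→/b/: change +0.
/b/→/m/: change +3.
/m/→/v/: change -1.
Minimum = -1.

-1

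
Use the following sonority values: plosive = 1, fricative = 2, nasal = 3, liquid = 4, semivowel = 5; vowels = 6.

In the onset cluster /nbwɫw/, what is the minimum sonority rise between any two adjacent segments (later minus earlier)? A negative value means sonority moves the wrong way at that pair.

/n/ — nasal, sonority 3.
/b/ — plosive, sonority 1.
/w/ — semivowel, sonority 5.
/ɫ/ — liquid, sonority 4.
/w/ — semivowel, sonority 5.
/n/→/b/: change -2.
/b/→/w/: change +4.
/w/→/ɫ/: change -1.
/ɫ/→/w/: change +1.
Minimum = -2.

-2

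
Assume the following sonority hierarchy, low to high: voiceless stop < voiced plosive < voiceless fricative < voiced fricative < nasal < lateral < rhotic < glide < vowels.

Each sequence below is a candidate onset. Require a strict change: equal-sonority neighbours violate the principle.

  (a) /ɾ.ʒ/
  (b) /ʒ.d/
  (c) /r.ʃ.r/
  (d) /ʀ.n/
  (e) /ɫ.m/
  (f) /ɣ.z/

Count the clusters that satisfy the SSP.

0

(a) /ɾ.ʒ/: profile 7-4 — violates.
(b) /ʒ.d/: profile 4-2 — violates.
(c) /r.ʃ.r/: profile 7-3-7 — violates.
(d) /ʀ.n/: profile 7-5 — violates.
(e) /ɫ.m/: profile 6-5 — violates.
(f) /ɣ.z/: profile 4-4 — violates.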